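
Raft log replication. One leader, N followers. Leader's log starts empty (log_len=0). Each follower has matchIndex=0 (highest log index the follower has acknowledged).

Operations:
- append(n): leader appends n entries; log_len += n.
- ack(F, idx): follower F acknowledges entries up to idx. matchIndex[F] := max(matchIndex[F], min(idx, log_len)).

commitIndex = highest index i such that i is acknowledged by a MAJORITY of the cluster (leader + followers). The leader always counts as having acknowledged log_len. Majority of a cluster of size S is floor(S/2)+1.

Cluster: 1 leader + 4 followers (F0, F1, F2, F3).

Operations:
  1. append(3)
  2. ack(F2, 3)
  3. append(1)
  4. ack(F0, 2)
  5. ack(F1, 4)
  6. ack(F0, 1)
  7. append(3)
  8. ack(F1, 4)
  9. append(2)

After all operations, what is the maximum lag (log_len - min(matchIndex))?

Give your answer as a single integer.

Answer: 9

Derivation:
Op 1: append 3 -> log_len=3
Op 2: F2 acks idx 3 -> match: F0=0 F1=0 F2=3 F3=0; commitIndex=0
Op 3: append 1 -> log_len=4
Op 4: F0 acks idx 2 -> match: F0=2 F1=0 F2=3 F3=0; commitIndex=2
Op 5: F1 acks idx 4 -> match: F0=2 F1=4 F2=3 F3=0; commitIndex=3
Op 6: F0 acks idx 1 -> match: F0=2 F1=4 F2=3 F3=0; commitIndex=3
Op 7: append 3 -> log_len=7
Op 8: F1 acks idx 4 -> match: F0=2 F1=4 F2=3 F3=0; commitIndex=3
Op 9: append 2 -> log_len=9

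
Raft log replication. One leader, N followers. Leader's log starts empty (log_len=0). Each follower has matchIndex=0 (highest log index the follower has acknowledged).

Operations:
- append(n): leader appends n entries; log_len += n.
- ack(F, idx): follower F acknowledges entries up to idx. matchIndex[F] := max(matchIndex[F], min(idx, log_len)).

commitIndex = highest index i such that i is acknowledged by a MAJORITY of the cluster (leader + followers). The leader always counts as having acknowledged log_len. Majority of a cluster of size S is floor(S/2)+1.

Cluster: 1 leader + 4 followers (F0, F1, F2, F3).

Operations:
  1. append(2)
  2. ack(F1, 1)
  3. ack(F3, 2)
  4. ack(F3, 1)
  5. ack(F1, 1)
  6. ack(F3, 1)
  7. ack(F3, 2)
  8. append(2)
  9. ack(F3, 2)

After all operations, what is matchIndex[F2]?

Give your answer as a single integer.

Answer: 0

Derivation:
Op 1: append 2 -> log_len=2
Op 2: F1 acks idx 1 -> match: F0=0 F1=1 F2=0 F3=0; commitIndex=0
Op 3: F3 acks idx 2 -> match: F0=0 F1=1 F2=0 F3=2; commitIndex=1
Op 4: F3 acks idx 1 -> match: F0=0 F1=1 F2=0 F3=2; commitIndex=1
Op 5: F1 acks idx 1 -> match: F0=0 F1=1 F2=0 F3=2; commitIndex=1
Op 6: F3 acks idx 1 -> match: F0=0 F1=1 F2=0 F3=2; commitIndex=1
Op 7: F3 acks idx 2 -> match: F0=0 F1=1 F2=0 F3=2; commitIndex=1
Op 8: append 2 -> log_len=4
Op 9: F3 acks idx 2 -> match: F0=0 F1=1 F2=0 F3=2; commitIndex=1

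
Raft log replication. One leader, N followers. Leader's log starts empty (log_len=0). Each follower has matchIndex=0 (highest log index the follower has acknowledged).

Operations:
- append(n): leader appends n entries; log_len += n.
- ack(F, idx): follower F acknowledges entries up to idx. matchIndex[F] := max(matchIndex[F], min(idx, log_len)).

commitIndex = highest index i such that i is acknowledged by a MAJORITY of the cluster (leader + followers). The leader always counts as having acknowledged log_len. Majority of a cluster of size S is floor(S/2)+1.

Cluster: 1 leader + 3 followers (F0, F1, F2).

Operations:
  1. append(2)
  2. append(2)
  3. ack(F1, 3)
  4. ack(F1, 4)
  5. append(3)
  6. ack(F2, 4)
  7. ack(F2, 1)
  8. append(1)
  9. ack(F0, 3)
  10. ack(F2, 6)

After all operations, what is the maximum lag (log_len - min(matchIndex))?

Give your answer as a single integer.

Answer: 5

Derivation:
Op 1: append 2 -> log_len=2
Op 2: append 2 -> log_len=4
Op 3: F1 acks idx 3 -> match: F0=0 F1=3 F2=0; commitIndex=0
Op 4: F1 acks idx 4 -> match: F0=0 F1=4 F2=0; commitIndex=0
Op 5: append 3 -> log_len=7
Op 6: F2 acks idx 4 -> match: F0=0 F1=4 F2=4; commitIndex=4
Op 7: F2 acks idx 1 -> match: F0=0 F1=4 F2=4; commitIndex=4
Op 8: append 1 -> log_len=8
Op 9: F0 acks idx 3 -> match: F0=3 F1=4 F2=4; commitIndex=4
Op 10: F2 acks idx 6 -> match: F0=3 F1=4 F2=6; commitIndex=4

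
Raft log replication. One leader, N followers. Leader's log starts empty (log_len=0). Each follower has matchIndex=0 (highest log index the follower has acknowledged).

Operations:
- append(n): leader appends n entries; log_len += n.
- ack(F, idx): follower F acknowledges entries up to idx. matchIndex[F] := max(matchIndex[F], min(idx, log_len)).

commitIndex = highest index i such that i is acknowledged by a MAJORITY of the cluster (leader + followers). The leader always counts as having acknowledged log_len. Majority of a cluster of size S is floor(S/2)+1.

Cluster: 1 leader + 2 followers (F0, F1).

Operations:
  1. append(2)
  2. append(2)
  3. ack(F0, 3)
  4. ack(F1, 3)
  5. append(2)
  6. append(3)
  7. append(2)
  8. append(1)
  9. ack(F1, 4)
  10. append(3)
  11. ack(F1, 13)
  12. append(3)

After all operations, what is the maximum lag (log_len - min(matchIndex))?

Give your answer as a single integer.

Answer: 15

Derivation:
Op 1: append 2 -> log_len=2
Op 2: append 2 -> log_len=4
Op 3: F0 acks idx 3 -> match: F0=3 F1=0; commitIndex=3
Op 4: F1 acks idx 3 -> match: F0=3 F1=3; commitIndex=3
Op 5: append 2 -> log_len=6
Op 6: append 3 -> log_len=9
Op 7: append 2 -> log_len=11
Op 8: append 1 -> log_len=12
Op 9: F1 acks idx 4 -> match: F0=3 F1=4; commitIndex=4
Op 10: append 3 -> log_len=15
Op 11: F1 acks idx 13 -> match: F0=3 F1=13; commitIndex=13
Op 12: append 3 -> log_len=18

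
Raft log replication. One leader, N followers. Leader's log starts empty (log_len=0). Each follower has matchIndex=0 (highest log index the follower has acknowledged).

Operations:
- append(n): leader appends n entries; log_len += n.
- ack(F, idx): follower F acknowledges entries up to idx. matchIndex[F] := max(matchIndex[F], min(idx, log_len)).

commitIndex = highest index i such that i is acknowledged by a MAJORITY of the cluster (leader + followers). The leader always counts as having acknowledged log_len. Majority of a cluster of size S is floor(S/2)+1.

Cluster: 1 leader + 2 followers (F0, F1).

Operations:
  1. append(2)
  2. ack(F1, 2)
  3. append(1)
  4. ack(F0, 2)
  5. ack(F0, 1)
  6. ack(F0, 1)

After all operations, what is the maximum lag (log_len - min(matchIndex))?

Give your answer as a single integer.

Answer: 1

Derivation:
Op 1: append 2 -> log_len=2
Op 2: F1 acks idx 2 -> match: F0=0 F1=2; commitIndex=2
Op 3: append 1 -> log_len=3
Op 4: F0 acks idx 2 -> match: F0=2 F1=2; commitIndex=2
Op 5: F0 acks idx 1 -> match: F0=2 F1=2; commitIndex=2
Op 6: F0 acks idx 1 -> match: F0=2 F1=2; commitIndex=2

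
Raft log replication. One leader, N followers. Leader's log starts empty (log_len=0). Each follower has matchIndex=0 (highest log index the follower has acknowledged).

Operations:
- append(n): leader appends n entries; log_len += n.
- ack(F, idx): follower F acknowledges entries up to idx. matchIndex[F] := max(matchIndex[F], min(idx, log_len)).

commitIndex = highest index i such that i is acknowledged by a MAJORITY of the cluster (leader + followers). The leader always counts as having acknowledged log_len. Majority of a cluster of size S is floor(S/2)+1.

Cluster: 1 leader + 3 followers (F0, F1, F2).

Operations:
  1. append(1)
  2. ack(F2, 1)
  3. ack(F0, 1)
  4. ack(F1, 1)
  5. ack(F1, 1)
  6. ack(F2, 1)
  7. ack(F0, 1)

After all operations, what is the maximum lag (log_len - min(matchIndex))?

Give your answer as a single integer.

Answer: 0

Derivation:
Op 1: append 1 -> log_len=1
Op 2: F2 acks idx 1 -> match: F0=0 F1=0 F2=1; commitIndex=0
Op 3: F0 acks idx 1 -> match: F0=1 F1=0 F2=1; commitIndex=1
Op 4: F1 acks idx 1 -> match: F0=1 F1=1 F2=1; commitIndex=1
Op 5: F1 acks idx 1 -> match: F0=1 F1=1 F2=1; commitIndex=1
Op 6: F2 acks idx 1 -> match: F0=1 F1=1 F2=1; commitIndex=1
Op 7: F0 acks idx 1 -> match: F0=1 F1=1 F2=1; commitIndex=1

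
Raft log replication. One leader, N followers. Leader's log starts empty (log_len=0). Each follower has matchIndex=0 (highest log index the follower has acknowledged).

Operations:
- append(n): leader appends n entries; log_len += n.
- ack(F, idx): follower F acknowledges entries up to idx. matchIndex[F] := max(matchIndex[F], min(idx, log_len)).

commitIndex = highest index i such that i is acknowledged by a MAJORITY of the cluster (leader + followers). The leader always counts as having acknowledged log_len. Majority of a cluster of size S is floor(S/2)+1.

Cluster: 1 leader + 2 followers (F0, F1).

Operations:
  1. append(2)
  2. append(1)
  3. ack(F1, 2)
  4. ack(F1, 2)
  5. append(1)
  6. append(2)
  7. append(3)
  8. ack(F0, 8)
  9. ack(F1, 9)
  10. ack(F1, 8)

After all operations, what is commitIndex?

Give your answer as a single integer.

Op 1: append 2 -> log_len=2
Op 2: append 1 -> log_len=3
Op 3: F1 acks idx 2 -> match: F0=0 F1=2; commitIndex=2
Op 4: F1 acks idx 2 -> match: F0=0 F1=2; commitIndex=2
Op 5: append 1 -> log_len=4
Op 6: append 2 -> log_len=6
Op 7: append 3 -> log_len=9
Op 8: F0 acks idx 8 -> match: F0=8 F1=2; commitIndex=8
Op 9: F1 acks idx 9 -> match: F0=8 F1=9; commitIndex=9
Op 10: F1 acks idx 8 -> match: F0=8 F1=9; commitIndex=9

Answer: 9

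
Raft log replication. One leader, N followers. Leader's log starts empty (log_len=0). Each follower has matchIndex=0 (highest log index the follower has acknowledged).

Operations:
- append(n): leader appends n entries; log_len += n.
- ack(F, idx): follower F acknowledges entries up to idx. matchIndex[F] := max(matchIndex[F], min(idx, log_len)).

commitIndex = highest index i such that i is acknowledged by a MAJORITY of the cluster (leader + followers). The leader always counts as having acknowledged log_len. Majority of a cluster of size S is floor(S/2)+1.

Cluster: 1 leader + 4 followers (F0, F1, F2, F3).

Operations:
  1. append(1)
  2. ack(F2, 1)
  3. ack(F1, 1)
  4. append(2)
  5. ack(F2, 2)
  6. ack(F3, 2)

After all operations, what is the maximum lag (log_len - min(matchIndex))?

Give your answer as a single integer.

Op 1: append 1 -> log_len=1
Op 2: F2 acks idx 1 -> match: F0=0 F1=0 F2=1 F3=0; commitIndex=0
Op 3: F1 acks idx 1 -> match: F0=0 F1=1 F2=1 F3=0; commitIndex=1
Op 4: append 2 -> log_len=3
Op 5: F2 acks idx 2 -> match: F0=0 F1=1 F2=2 F3=0; commitIndex=1
Op 6: F3 acks idx 2 -> match: F0=0 F1=1 F2=2 F3=2; commitIndex=2

Answer: 3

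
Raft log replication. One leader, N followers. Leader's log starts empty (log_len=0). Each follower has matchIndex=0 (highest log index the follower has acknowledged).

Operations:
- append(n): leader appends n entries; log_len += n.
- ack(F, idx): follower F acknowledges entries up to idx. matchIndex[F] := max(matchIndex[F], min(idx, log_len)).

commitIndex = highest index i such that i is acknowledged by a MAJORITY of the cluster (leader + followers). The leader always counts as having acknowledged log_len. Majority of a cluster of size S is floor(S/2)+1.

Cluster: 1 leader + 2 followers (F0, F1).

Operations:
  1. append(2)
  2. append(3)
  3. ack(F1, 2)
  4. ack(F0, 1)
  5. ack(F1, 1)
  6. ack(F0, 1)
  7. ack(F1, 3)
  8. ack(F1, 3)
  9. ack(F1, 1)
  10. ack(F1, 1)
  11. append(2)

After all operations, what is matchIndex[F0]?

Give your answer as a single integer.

Op 1: append 2 -> log_len=2
Op 2: append 3 -> log_len=5
Op 3: F1 acks idx 2 -> match: F0=0 F1=2; commitIndex=2
Op 4: F0 acks idx 1 -> match: F0=1 F1=2; commitIndex=2
Op 5: F1 acks idx 1 -> match: F0=1 F1=2; commitIndex=2
Op 6: F0 acks idx 1 -> match: F0=1 F1=2; commitIndex=2
Op 7: F1 acks idx 3 -> match: F0=1 F1=3; commitIndex=3
Op 8: F1 acks idx 3 -> match: F0=1 F1=3; commitIndex=3
Op 9: F1 acks idx 1 -> match: F0=1 F1=3; commitIndex=3
Op 10: F1 acks idx 1 -> match: F0=1 F1=3; commitIndex=3
Op 11: append 2 -> log_len=7

Answer: 1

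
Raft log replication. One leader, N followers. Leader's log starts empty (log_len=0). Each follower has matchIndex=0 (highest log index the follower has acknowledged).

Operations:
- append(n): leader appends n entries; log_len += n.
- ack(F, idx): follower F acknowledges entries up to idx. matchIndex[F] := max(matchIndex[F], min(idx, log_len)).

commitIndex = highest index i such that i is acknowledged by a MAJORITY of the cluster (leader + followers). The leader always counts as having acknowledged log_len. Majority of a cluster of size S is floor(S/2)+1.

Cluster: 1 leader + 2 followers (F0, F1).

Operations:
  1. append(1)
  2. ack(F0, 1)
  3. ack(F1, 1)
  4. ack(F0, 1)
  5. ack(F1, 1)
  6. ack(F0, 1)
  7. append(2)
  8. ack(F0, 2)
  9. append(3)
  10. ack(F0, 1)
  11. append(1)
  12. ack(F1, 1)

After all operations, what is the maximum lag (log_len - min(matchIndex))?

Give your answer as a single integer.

Op 1: append 1 -> log_len=1
Op 2: F0 acks idx 1 -> match: F0=1 F1=0; commitIndex=1
Op 3: F1 acks idx 1 -> match: F0=1 F1=1; commitIndex=1
Op 4: F0 acks idx 1 -> match: F0=1 F1=1; commitIndex=1
Op 5: F1 acks idx 1 -> match: F0=1 F1=1; commitIndex=1
Op 6: F0 acks idx 1 -> match: F0=1 F1=1; commitIndex=1
Op 7: append 2 -> log_len=3
Op 8: F0 acks idx 2 -> match: F0=2 F1=1; commitIndex=2
Op 9: append 3 -> log_len=6
Op 10: F0 acks idx 1 -> match: F0=2 F1=1; commitIndex=2
Op 11: append 1 -> log_len=7
Op 12: F1 acks idx 1 -> match: F0=2 F1=1; commitIndex=2

Answer: 6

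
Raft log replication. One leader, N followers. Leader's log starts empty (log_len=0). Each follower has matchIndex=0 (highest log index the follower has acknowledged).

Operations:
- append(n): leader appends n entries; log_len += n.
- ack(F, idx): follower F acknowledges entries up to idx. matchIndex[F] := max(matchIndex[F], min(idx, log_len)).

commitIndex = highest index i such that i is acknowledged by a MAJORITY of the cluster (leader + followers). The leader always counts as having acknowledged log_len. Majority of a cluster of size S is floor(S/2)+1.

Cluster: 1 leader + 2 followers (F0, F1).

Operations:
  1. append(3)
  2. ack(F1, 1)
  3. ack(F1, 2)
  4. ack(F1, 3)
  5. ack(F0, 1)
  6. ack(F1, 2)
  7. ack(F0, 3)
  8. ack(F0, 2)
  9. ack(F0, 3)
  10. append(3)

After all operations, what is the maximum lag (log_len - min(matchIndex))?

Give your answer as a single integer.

Op 1: append 3 -> log_len=3
Op 2: F1 acks idx 1 -> match: F0=0 F1=1; commitIndex=1
Op 3: F1 acks idx 2 -> match: F0=0 F1=2; commitIndex=2
Op 4: F1 acks idx 3 -> match: F0=0 F1=3; commitIndex=3
Op 5: F0 acks idx 1 -> match: F0=1 F1=3; commitIndex=3
Op 6: F1 acks idx 2 -> match: F0=1 F1=3; commitIndex=3
Op 7: F0 acks idx 3 -> match: F0=3 F1=3; commitIndex=3
Op 8: F0 acks idx 2 -> match: F0=3 F1=3; commitIndex=3
Op 9: F0 acks idx 3 -> match: F0=3 F1=3; commitIndex=3
Op 10: append 3 -> log_len=6

Answer: 3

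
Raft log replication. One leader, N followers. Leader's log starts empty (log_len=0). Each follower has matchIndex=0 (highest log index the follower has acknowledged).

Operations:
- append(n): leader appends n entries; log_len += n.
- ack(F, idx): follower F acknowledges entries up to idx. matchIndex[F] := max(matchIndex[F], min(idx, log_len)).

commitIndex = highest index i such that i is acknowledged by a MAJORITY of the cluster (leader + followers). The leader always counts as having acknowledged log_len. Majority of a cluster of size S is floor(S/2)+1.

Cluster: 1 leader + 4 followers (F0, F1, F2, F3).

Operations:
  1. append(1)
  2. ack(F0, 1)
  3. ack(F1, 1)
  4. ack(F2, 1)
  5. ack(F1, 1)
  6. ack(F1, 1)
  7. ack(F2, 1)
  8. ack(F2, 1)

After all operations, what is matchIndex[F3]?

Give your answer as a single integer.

Op 1: append 1 -> log_len=1
Op 2: F0 acks idx 1 -> match: F0=1 F1=0 F2=0 F3=0; commitIndex=0
Op 3: F1 acks idx 1 -> match: F0=1 F1=1 F2=0 F3=0; commitIndex=1
Op 4: F2 acks idx 1 -> match: F0=1 F1=1 F2=1 F3=0; commitIndex=1
Op 5: F1 acks idx 1 -> match: F0=1 F1=1 F2=1 F3=0; commitIndex=1
Op 6: F1 acks idx 1 -> match: F0=1 F1=1 F2=1 F3=0; commitIndex=1
Op 7: F2 acks idx 1 -> match: F0=1 F1=1 F2=1 F3=0; commitIndex=1
Op 8: F2 acks idx 1 -> match: F0=1 F1=1 F2=1 F3=0; commitIndex=1

Answer: 0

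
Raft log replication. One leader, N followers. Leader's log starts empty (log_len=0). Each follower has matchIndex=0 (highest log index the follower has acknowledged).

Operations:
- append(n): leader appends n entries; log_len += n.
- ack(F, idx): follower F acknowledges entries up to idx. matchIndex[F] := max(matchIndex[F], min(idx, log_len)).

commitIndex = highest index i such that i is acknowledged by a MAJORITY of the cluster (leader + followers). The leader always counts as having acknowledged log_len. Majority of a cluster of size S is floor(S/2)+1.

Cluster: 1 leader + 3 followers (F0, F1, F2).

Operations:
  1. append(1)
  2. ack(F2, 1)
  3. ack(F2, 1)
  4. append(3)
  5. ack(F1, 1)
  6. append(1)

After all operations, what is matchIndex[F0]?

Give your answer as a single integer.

Answer: 0

Derivation:
Op 1: append 1 -> log_len=1
Op 2: F2 acks idx 1 -> match: F0=0 F1=0 F2=1; commitIndex=0
Op 3: F2 acks idx 1 -> match: F0=0 F1=0 F2=1; commitIndex=0
Op 4: append 3 -> log_len=4
Op 5: F1 acks idx 1 -> match: F0=0 F1=1 F2=1; commitIndex=1
Op 6: append 1 -> log_len=5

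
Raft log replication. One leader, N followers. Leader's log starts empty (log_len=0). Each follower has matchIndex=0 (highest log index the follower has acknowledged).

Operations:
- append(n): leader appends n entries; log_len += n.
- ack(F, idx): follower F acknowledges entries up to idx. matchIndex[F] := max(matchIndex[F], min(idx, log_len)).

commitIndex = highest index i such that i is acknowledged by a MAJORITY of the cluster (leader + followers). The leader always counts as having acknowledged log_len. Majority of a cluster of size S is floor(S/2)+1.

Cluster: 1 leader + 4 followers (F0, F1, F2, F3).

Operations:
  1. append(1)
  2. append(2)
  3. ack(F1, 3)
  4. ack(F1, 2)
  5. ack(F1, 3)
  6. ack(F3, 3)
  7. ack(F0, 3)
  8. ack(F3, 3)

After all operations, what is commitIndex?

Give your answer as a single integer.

Answer: 3

Derivation:
Op 1: append 1 -> log_len=1
Op 2: append 2 -> log_len=3
Op 3: F1 acks idx 3 -> match: F0=0 F1=3 F2=0 F3=0; commitIndex=0
Op 4: F1 acks idx 2 -> match: F0=0 F1=3 F2=0 F3=0; commitIndex=0
Op 5: F1 acks idx 3 -> match: F0=0 F1=3 F2=0 F3=0; commitIndex=0
Op 6: F3 acks idx 3 -> match: F0=0 F1=3 F2=0 F3=3; commitIndex=3
Op 7: F0 acks idx 3 -> match: F0=3 F1=3 F2=0 F3=3; commitIndex=3
Op 8: F3 acks idx 3 -> match: F0=3 F1=3 F2=0 F3=3; commitIndex=3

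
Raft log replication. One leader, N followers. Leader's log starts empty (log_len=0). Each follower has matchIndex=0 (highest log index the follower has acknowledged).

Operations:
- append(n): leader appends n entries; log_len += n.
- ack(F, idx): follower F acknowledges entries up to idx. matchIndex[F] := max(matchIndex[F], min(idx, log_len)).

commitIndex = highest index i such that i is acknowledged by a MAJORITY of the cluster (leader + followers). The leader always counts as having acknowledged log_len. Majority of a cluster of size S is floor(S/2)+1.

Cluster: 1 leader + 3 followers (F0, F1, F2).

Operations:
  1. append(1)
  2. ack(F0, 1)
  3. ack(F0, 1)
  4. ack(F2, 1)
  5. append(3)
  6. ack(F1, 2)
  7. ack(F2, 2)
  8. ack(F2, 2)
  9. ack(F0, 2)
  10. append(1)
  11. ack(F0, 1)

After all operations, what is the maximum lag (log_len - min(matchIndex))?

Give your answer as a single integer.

Answer: 3

Derivation:
Op 1: append 1 -> log_len=1
Op 2: F0 acks idx 1 -> match: F0=1 F1=0 F2=0; commitIndex=0
Op 3: F0 acks idx 1 -> match: F0=1 F1=0 F2=0; commitIndex=0
Op 4: F2 acks idx 1 -> match: F0=1 F1=0 F2=1; commitIndex=1
Op 5: append 3 -> log_len=4
Op 6: F1 acks idx 2 -> match: F0=1 F1=2 F2=1; commitIndex=1
Op 7: F2 acks idx 2 -> match: F0=1 F1=2 F2=2; commitIndex=2
Op 8: F2 acks idx 2 -> match: F0=1 F1=2 F2=2; commitIndex=2
Op 9: F0 acks idx 2 -> match: F0=2 F1=2 F2=2; commitIndex=2
Op 10: append 1 -> log_len=5
Op 11: F0 acks idx 1 -> match: F0=2 F1=2 F2=2; commitIndex=2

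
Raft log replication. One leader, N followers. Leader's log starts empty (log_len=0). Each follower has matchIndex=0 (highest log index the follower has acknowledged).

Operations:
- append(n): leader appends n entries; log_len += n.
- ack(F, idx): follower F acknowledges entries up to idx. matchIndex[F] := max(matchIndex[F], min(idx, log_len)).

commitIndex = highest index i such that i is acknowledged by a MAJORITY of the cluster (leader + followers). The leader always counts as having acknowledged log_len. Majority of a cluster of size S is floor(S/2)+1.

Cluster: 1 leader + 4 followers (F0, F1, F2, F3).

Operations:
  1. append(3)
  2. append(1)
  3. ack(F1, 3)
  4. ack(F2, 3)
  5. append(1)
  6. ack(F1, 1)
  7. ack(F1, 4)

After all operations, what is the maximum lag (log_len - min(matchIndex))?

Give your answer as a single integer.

Op 1: append 3 -> log_len=3
Op 2: append 1 -> log_len=4
Op 3: F1 acks idx 3 -> match: F0=0 F1=3 F2=0 F3=0; commitIndex=0
Op 4: F2 acks idx 3 -> match: F0=0 F1=3 F2=3 F3=0; commitIndex=3
Op 5: append 1 -> log_len=5
Op 6: F1 acks idx 1 -> match: F0=0 F1=3 F2=3 F3=0; commitIndex=3
Op 7: F1 acks idx 4 -> match: F0=0 F1=4 F2=3 F3=0; commitIndex=3

Answer: 5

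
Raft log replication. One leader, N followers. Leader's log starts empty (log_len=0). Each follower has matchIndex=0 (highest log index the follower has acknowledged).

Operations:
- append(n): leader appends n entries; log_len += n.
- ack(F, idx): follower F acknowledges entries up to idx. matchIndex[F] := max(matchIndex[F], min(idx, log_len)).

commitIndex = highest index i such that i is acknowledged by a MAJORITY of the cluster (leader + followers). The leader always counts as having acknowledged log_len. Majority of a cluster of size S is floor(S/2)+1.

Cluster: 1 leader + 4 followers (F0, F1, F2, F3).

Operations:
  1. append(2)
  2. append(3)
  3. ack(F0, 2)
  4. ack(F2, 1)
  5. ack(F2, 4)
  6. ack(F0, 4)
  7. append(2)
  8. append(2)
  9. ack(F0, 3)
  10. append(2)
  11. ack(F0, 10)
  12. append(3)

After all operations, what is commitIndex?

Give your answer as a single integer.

Answer: 4

Derivation:
Op 1: append 2 -> log_len=2
Op 2: append 3 -> log_len=5
Op 3: F0 acks idx 2 -> match: F0=2 F1=0 F2=0 F3=0; commitIndex=0
Op 4: F2 acks idx 1 -> match: F0=2 F1=0 F2=1 F3=0; commitIndex=1
Op 5: F2 acks idx 4 -> match: F0=2 F1=0 F2=4 F3=0; commitIndex=2
Op 6: F0 acks idx 4 -> match: F0=4 F1=0 F2=4 F3=0; commitIndex=4
Op 7: append 2 -> log_len=7
Op 8: append 2 -> log_len=9
Op 9: F0 acks idx 3 -> match: F0=4 F1=0 F2=4 F3=0; commitIndex=4
Op 10: append 2 -> log_len=11
Op 11: F0 acks idx 10 -> match: F0=10 F1=0 F2=4 F3=0; commitIndex=4
Op 12: append 3 -> log_len=14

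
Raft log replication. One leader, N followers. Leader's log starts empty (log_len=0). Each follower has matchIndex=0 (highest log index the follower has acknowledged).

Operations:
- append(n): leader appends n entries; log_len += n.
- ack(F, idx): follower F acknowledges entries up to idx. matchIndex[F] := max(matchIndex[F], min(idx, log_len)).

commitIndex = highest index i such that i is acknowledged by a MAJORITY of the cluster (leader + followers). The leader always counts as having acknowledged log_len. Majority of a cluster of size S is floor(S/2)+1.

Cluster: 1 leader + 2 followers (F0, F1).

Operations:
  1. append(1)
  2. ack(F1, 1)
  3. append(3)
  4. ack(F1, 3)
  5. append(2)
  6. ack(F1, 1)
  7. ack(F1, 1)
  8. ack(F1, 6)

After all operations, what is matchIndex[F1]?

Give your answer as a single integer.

Op 1: append 1 -> log_len=1
Op 2: F1 acks idx 1 -> match: F0=0 F1=1; commitIndex=1
Op 3: append 3 -> log_len=4
Op 4: F1 acks idx 3 -> match: F0=0 F1=3; commitIndex=3
Op 5: append 2 -> log_len=6
Op 6: F1 acks idx 1 -> match: F0=0 F1=3; commitIndex=3
Op 7: F1 acks idx 1 -> match: F0=0 F1=3; commitIndex=3
Op 8: F1 acks idx 6 -> match: F0=0 F1=6; commitIndex=6

Answer: 6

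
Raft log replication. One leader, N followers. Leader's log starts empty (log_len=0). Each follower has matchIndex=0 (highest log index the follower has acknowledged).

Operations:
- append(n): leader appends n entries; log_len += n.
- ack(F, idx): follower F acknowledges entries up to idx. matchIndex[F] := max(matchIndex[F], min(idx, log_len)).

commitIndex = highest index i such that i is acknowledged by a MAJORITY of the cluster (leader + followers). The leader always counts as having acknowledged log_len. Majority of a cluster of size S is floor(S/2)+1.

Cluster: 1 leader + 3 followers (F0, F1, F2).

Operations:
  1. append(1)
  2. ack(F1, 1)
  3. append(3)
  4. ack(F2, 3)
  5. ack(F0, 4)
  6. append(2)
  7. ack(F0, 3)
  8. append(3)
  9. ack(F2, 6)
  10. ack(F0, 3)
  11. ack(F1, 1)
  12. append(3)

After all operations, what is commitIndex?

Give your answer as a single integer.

Answer: 4

Derivation:
Op 1: append 1 -> log_len=1
Op 2: F1 acks idx 1 -> match: F0=0 F1=1 F2=0; commitIndex=0
Op 3: append 3 -> log_len=4
Op 4: F2 acks idx 3 -> match: F0=0 F1=1 F2=3; commitIndex=1
Op 5: F0 acks idx 4 -> match: F0=4 F1=1 F2=3; commitIndex=3
Op 6: append 2 -> log_len=6
Op 7: F0 acks idx 3 -> match: F0=4 F1=1 F2=3; commitIndex=3
Op 8: append 3 -> log_len=9
Op 9: F2 acks idx 6 -> match: F0=4 F1=1 F2=6; commitIndex=4
Op 10: F0 acks idx 3 -> match: F0=4 F1=1 F2=6; commitIndex=4
Op 11: F1 acks idx 1 -> match: F0=4 F1=1 F2=6; commitIndex=4
Op 12: append 3 -> log_len=12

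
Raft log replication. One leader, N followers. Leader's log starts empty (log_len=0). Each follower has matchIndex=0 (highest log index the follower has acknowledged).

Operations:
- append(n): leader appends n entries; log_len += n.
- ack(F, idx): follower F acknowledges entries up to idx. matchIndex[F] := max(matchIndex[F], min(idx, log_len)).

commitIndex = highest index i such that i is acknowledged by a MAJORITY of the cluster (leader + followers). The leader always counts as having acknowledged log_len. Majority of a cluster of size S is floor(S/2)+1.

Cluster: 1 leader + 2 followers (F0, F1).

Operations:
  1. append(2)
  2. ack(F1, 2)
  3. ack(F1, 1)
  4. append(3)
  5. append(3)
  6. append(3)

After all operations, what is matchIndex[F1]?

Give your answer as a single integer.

Op 1: append 2 -> log_len=2
Op 2: F1 acks idx 2 -> match: F0=0 F1=2; commitIndex=2
Op 3: F1 acks idx 1 -> match: F0=0 F1=2; commitIndex=2
Op 4: append 3 -> log_len=5
Op 5: append 3 -> log_len=8
Op 6: append 3 -> log_len=11

Answer: 2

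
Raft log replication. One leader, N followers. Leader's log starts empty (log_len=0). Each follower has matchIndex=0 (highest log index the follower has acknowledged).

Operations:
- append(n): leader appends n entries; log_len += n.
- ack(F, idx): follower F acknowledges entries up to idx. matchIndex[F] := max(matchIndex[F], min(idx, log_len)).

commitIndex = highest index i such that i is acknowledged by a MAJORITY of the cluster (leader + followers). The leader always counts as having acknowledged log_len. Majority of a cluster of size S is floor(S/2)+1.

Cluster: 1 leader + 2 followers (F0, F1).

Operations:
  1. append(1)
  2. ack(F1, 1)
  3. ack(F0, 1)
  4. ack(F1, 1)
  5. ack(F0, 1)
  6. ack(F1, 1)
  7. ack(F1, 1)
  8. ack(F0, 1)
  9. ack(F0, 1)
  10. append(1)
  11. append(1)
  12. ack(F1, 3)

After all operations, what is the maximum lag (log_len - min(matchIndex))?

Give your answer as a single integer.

Op 1: append 1 -> log_len=1
Op 2: F1 acks idx 1 -> match: F0=0 F1=1; commitIndex=1
Op 3: F0 acks idx 1 -> match: F0=1 F1=1; commitIndex=1
Op 4: F1 acks idx 1 -> match: F0=1 F1=1; commitIndex=1
Op 5: F0 acks idx 1 -> match: F0=1 F1=1; commitIndex=1
Op 6: F1 acks idx 1 -> match: F0=1 F1=1; commitIndex=1
Op 7: F1 acks idx 1 -> match: F0=1 F1=1; commitIndex=1
Op 8: F0 acks idx 1 -> match: F0=1 F1=1; commitIndex=1
Op 9: F0 acks idx 1 -> match: F0=1 F1=1; commitIndex=1
Op 10: append 1 -> log_len=2
Op 11: append 1 -> log_len=3
Op 12: F1 acks idx 3 -> match: F0=1 F1=3; commitIndex=3

Answer: 2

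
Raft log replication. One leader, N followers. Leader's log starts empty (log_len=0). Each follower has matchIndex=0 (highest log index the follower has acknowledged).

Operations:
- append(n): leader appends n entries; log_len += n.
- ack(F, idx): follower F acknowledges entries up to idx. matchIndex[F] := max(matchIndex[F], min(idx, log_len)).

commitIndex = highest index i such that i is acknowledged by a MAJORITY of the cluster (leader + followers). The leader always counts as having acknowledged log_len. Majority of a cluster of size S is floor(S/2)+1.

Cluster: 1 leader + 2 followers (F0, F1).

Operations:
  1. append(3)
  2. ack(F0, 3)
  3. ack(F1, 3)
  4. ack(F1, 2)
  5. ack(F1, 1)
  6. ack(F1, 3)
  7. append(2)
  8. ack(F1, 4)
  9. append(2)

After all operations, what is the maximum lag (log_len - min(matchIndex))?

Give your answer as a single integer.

Answer: 4

Derivation:
Op 1: append 3 -> log_len=3
Op 2: F0 acks idx 3 -> match: F0=3 F1=0; commitIndex=3
Op 3: F1 acks idx 3 -> match: F0=3 F1=3; commitIndex=3
Op 4: F1 acks idx 2 -> match: F0=3 F1=3; commitIndex=3
Op 5: F1 acks idx 1 -> match: F0=3 F1=3; commitIndex=3
Op 6: F1 acks idx 3 -> match: F0=3 F1=3; commitIndex=3
Op 7: append 2 -> log_len=5
Op 8: F1 acks idx 4 -> match: F0=3 F1=4; commitIndex=4
Op 9: append 2 -> log_len=7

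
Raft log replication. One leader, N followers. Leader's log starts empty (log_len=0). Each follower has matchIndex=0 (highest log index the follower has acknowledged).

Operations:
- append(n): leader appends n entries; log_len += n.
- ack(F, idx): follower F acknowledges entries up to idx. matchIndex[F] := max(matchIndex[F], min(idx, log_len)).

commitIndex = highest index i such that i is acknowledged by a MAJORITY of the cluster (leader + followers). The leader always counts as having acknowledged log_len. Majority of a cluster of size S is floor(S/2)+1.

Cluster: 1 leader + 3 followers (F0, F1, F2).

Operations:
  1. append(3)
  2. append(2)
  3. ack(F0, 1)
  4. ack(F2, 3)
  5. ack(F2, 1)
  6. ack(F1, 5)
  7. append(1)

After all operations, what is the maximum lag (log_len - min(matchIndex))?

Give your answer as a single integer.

Op 1: append 3 -> log_len=3
Op 2: append 2 -> log_len=5
Op 3: F0 acks idx 1 -> match: F0=1 F1=0 F2=0; commitIndex=0
Op 4: F2 acks idx 3 -> match: F0=1 F1=0 F2=3; commitIndex=1
Op 5: F2 acks idx 1 -> match: F0=1 F1=0 F2=3; commitIndex=1
Op 6: F1 acks idx 5 -> match: F0=1 F1=5 F2=3; commitIndex=3
Op 7: append 1 -> log_len=6

Answer: 5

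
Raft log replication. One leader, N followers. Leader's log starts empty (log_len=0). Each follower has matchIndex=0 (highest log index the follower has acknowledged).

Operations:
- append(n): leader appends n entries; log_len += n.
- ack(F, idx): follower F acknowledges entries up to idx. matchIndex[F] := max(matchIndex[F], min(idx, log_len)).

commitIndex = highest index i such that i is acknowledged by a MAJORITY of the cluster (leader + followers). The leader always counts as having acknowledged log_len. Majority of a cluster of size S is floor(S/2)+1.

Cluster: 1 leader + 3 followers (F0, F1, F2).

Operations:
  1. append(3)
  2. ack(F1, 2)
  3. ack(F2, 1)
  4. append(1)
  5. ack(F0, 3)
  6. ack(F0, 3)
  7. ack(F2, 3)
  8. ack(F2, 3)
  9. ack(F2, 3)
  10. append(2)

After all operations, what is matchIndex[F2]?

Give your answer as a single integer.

Op 1: append 3 -> log_len=3
Op 2: F1 acks idx 2 -> match: F0=0 F1=2 F2=0; commitIndex=0
Op 3: F2 acks idx 1 -> match: F0=0 F1=2 F2=1; commitIndex=1
Op 4: append 1 -> log_len=4
Op 5: F0 acks idx 3 -> match: F0=3 F1=2 F2=1; commitIndex=2
Op 6: F0 acks idx 3 -> match: F0=3 F1=2 F2=1; commitIndex=2
Op 7: F2 acks idx 3 -> match: F0=3 F1=2 F2=3; commitIndex=3
Op 8: F2 acks idx 3 -> match: F0=3 F1=2 F2=3; commitIndex=3
Op 9: F2 acks idx 3 -> match: F0=3 F1=2 F2=3; commitIndex=3
Op 10: append 2 -> log_len=6

Answer: 3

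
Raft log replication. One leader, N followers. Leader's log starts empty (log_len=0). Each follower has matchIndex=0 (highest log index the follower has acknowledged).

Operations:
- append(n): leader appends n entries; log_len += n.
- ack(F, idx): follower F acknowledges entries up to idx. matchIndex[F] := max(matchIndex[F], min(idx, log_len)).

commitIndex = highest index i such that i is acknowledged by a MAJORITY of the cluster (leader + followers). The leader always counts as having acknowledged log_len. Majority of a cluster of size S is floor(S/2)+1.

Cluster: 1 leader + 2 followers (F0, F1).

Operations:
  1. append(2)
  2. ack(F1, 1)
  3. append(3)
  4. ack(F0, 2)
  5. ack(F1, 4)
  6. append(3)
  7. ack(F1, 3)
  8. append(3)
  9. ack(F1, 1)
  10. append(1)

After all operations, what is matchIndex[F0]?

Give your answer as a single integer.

Answer: 2

Derivation:
Op 1: append 2 -> log_len=2
Op 2: F1 acks idx 1 -> match: F0=0 F1=1; commitIndex=1
Op 3: append 3 -> log_len=5
Op 4: F0 acks idx 2 -> match: F0=2 F1=1; commitIndex=2
Op 5: F1 acks idx 4 -> match: F0=2 F1=4; commitIndex=4
Op 6: append 3 -> log_len=8
Op 7: F1 acks idx 3 -> match: F0=2 F1=4; commitIndex=4
Op 8: append 3 -> log_len=11
Op 9: F1 acks idx 1 -> match: F0=2 F1=4; commitIndex=4
Op 10: append 1 -> log_len=12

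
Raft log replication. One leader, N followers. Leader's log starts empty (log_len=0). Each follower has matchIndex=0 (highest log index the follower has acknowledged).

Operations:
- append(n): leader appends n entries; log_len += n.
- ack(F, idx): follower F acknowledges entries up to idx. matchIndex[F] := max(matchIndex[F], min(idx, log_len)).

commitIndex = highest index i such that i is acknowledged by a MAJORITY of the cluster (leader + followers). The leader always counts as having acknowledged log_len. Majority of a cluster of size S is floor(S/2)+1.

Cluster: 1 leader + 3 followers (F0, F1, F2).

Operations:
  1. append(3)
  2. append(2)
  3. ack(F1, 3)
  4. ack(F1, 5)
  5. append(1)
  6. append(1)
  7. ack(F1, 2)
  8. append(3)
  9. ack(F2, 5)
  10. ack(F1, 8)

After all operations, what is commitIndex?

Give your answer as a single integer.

Op 1: append 3 -> log_len=3
Op 2: append 2 -> log_len=5
Op 3: F1 acks idx 3 -> match: F0=0 F1=3 F2=0; commitIndex=0
Op 4: F1 acks idx 5 -> match: F0=0 F1=5 F2=0; commitIndex=0
Op 5: append 1 -> log_len=6
Op 6: append 1 -> log_len=7
Op 7: F1 acks idx 2 -> match: F0=0 F1=5 F2=0; commitIndex=0
Op 8: append 3 -> log_len=10
Op 9: F2 acks idx 5 -> match: F0=0 F1=5 F2=5; commitIndex=5
Op 10: F1 acks idx 8 -> match: F0=0 F1=8 F2=5; commitIndex=5

Answer: 5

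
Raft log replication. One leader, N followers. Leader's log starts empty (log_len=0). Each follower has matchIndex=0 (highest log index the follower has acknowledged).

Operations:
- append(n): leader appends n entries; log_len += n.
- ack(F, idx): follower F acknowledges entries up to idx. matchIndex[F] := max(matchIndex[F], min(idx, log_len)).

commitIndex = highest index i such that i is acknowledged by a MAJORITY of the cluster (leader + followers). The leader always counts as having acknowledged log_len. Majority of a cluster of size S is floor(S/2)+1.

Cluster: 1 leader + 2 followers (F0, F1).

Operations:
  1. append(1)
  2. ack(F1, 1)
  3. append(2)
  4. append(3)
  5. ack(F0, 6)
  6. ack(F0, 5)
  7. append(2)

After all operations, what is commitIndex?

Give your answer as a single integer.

Answer: 6

Derivation:
Op 1: append 1 -> log_len=1
Op 2: F1 acks idx 1 -> match: F0=0 F1=1; commitIndex=1
Op 3: append 2 -> log_len=3
Op 4: append 3 -> log_len=6
Op 5: F0 acks idx 6 -> match: F0=6 F1=1; commitIndex=6
Op 6: F0 acks idx 5 -> match: F0=6 F1=1; commitIndex=6
Op 7: append 2 -> log_len=8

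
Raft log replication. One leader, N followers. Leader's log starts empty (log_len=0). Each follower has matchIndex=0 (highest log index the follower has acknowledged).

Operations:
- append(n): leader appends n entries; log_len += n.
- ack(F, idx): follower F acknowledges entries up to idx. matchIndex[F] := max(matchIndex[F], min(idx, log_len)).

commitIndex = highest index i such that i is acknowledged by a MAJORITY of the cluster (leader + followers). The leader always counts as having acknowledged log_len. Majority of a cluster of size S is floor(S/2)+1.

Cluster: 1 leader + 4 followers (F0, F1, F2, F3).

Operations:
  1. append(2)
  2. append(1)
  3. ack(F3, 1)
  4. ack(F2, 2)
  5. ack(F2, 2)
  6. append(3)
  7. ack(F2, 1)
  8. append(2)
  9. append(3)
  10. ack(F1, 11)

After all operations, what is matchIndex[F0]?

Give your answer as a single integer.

Answer: 0

Derivation:
Op 1: append 2 -> log_len=2
Op 2: append 1 -> log_len=3
Op 3: F3 acks idx 1 -> match: F0=0 F1=0 F2=0 F3=1; commitIndex=0
Op 4: F2 acks idx 2 -> match: F0=0 F1=0 F2=2 F3=1; commitIndex=1
Op 5: F2 acks idx 2 -> match: F0=0 F1=0 F2=2 F3=1; commitIndex=1
Op 6: append 3 -> log_len=6
Op 7: F2 acks idx 1 -> match: F0=0 F1=0 F2=2 F3=1; commitIndex=1
Op 8: append 2 -> log_len=8
Op 9: append 3 -> log_len=11
Op 10: F1 acks idx 11 -> match: F0=0 F1=11 F2=2 F3=1; commitIndex=2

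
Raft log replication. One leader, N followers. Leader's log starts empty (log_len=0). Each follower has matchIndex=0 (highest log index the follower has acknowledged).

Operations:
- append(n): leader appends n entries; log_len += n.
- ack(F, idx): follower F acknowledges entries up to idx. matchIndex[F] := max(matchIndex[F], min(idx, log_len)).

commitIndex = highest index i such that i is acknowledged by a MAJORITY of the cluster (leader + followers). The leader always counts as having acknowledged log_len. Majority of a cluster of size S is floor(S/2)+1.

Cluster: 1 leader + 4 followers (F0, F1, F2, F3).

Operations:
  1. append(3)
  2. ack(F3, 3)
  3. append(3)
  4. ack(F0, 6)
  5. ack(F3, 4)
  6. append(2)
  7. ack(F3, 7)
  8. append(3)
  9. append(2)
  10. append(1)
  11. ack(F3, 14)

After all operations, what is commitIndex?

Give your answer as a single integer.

Answer: 6

Derivation:
Op 1: append 3 -> log_len=3
Op 2: F3 acks idx 3 -> match: F0=0 F1=0 F2=0 F3=3; commitIndex=0
Op 3: append 3 -> log_len=6
Op 4: F0 acks idx 6 -> match: F0=6 F1=0 F2=0 F3=3; commitIndex=3
Op 5: F3 acks idx 4 -> match: F0=6 F1=0 F2=0 F3=4; commitIndex=4
Op 6: append 2 -> log_len=8
Op 7: F3 acks idx 7 -> match: F0=6 F1=0 F2=0 F3=7; commitIndex=6
Op 8: append 3 -> log_len=11
Op 9: append 2 -> log_len=13
Op 10: append 1 -> log_len=14
Op 11: F3 acks idx 14 -> match: F0=6 F1=0 F2=0 F3=14; commitIndex=6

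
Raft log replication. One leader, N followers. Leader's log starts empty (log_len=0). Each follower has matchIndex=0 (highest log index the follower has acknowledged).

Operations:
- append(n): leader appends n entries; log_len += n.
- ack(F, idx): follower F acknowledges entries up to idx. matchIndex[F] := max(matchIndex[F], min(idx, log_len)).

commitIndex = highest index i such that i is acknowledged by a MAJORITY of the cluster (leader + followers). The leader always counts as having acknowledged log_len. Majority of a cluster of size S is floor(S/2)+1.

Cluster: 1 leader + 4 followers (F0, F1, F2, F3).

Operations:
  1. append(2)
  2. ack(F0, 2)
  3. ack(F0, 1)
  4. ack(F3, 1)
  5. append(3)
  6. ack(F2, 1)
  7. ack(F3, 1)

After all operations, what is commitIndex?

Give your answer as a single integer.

Op 1: append 2 -> log_len=2
Op 2: F0 acks idx 2 -> match: F0=2 F1=0 F2=0 F3=0; commitIndex=0
Op 3: F0 acks idx 1 -> match: F0=2 F1=0 F2=0 F3=0; commitIndex=0
Op 4: F3 acks idx 1 -> match: F0=2 F1=0 F2=0 F3=1; commitIndex=1
Op 5: append 3 -> log_len=5
Op 6: F2 acks idx 1 -> match: F0=2 F1=0 F2=1 F3=1; commitIndex=1
Op 7: F3 acks idx 1 -> match: F0=2 F1=0 F2=1 F3=1; commitIndex=1

Answer: 1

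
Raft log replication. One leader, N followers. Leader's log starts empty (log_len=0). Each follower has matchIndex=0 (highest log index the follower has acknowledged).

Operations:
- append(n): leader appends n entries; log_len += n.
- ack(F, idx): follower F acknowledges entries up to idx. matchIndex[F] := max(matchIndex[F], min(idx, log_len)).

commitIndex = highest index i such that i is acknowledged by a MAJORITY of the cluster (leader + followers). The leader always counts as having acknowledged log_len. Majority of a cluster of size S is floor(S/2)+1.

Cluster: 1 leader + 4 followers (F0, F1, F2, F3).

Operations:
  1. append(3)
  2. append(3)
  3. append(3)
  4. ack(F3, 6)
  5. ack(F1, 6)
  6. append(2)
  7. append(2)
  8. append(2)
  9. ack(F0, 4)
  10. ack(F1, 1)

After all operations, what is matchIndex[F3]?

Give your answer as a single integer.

Answer: 6

Derivation:
Op 1: append 3 -> log_len=3
Op 2: append 3 -> log_len=6
Op 3: append 3 -> log_len=9
Op 4: F3 acks idx 6 -> match: F0=0 F1=0 F2=0 F3=6; commitIndex=0
Op 5: F1 acks idx 6 -> match: F0=0 F1=6 F2=0 F3=6; commitIndex=6
Op 6: append 2 -> log_len=11
Op 7: append 2 -> log_len=13
Op 8: append 2 -> log_len=15
Op 9: F0 acks idx 4 -> match: F0=4 F1=6 F2=0 F3=6; commitIndex=6
Op 10: F1 acks idx 1 -> match: F0=4 F1=6 F2=0 F3=6; commitIndex=6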